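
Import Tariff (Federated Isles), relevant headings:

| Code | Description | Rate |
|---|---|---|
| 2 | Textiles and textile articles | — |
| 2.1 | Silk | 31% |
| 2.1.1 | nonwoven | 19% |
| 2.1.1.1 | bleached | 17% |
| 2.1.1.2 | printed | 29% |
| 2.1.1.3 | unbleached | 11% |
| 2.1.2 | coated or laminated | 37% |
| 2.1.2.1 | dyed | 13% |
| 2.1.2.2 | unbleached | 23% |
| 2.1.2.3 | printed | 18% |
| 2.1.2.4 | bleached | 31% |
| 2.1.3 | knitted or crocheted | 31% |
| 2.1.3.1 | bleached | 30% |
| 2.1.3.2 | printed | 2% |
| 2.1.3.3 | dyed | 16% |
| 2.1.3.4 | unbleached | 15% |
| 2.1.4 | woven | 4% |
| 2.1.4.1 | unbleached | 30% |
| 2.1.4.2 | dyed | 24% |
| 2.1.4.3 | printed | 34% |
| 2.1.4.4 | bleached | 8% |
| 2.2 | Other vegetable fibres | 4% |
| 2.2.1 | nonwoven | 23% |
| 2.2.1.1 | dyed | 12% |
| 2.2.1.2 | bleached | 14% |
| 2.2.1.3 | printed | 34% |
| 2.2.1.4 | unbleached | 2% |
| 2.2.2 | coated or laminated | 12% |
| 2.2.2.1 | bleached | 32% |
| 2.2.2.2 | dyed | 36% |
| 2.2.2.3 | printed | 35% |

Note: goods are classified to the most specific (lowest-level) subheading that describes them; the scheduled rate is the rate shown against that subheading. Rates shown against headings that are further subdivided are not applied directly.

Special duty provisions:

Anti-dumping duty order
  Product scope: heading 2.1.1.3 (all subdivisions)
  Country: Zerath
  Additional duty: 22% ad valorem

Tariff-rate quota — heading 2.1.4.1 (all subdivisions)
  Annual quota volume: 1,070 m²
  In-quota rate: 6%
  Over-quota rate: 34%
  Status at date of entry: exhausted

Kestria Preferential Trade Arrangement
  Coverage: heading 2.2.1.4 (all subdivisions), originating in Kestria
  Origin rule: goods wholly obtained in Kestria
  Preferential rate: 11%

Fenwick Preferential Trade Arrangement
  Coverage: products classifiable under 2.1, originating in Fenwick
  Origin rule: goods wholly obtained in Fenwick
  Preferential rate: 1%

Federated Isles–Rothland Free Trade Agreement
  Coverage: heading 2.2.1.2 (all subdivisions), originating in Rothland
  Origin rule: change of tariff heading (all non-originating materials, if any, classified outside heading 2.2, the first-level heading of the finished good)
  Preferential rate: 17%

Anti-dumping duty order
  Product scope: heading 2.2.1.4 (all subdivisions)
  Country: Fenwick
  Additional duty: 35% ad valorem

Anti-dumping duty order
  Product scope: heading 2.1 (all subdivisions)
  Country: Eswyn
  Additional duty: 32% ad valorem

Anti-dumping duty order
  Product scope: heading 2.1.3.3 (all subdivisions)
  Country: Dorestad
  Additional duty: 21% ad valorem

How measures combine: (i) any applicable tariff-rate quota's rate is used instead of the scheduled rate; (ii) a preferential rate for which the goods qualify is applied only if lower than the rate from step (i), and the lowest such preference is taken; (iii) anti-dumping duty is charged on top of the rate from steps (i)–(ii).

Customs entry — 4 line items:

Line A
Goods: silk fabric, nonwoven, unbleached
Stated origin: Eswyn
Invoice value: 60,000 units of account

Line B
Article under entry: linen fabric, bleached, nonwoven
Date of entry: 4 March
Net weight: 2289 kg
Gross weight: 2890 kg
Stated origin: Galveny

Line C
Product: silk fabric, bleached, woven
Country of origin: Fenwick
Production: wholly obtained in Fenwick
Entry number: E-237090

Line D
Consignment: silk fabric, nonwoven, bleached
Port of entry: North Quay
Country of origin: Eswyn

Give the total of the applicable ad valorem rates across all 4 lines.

107%

Line A: silk → 2.1; nonwoven → 2.1.1; unbleached → 2.1.1.3. Scheduled 11%. anti-dumping (Eswyn, 2.1): +32%; total 11% + 32% = 43%. → 43%.
Line B: linen → 2.2; nonwoven → 2.2.1; bleached → 2.2.1.2. Scheduled 14%. No special measure applies. → 14%.
Line C: silk → 2.1; woven → 2.1.4; bleached → 2.1.4.4. Scheduled 8%. Fenwick agreement on 2.1: wholly obtained → 1% available; preferential 1%. → 1%.
Line D: silk → 2.1; nonwoven → 2.1.1; bleached → 2.1.1.1. Scheduled 17%. anti-dumping (Eswyn, 2.1): +32%; total 17% + 32% = 49%. → 49%.
Sum: 43% + 14% + 1% + 49% = 107%.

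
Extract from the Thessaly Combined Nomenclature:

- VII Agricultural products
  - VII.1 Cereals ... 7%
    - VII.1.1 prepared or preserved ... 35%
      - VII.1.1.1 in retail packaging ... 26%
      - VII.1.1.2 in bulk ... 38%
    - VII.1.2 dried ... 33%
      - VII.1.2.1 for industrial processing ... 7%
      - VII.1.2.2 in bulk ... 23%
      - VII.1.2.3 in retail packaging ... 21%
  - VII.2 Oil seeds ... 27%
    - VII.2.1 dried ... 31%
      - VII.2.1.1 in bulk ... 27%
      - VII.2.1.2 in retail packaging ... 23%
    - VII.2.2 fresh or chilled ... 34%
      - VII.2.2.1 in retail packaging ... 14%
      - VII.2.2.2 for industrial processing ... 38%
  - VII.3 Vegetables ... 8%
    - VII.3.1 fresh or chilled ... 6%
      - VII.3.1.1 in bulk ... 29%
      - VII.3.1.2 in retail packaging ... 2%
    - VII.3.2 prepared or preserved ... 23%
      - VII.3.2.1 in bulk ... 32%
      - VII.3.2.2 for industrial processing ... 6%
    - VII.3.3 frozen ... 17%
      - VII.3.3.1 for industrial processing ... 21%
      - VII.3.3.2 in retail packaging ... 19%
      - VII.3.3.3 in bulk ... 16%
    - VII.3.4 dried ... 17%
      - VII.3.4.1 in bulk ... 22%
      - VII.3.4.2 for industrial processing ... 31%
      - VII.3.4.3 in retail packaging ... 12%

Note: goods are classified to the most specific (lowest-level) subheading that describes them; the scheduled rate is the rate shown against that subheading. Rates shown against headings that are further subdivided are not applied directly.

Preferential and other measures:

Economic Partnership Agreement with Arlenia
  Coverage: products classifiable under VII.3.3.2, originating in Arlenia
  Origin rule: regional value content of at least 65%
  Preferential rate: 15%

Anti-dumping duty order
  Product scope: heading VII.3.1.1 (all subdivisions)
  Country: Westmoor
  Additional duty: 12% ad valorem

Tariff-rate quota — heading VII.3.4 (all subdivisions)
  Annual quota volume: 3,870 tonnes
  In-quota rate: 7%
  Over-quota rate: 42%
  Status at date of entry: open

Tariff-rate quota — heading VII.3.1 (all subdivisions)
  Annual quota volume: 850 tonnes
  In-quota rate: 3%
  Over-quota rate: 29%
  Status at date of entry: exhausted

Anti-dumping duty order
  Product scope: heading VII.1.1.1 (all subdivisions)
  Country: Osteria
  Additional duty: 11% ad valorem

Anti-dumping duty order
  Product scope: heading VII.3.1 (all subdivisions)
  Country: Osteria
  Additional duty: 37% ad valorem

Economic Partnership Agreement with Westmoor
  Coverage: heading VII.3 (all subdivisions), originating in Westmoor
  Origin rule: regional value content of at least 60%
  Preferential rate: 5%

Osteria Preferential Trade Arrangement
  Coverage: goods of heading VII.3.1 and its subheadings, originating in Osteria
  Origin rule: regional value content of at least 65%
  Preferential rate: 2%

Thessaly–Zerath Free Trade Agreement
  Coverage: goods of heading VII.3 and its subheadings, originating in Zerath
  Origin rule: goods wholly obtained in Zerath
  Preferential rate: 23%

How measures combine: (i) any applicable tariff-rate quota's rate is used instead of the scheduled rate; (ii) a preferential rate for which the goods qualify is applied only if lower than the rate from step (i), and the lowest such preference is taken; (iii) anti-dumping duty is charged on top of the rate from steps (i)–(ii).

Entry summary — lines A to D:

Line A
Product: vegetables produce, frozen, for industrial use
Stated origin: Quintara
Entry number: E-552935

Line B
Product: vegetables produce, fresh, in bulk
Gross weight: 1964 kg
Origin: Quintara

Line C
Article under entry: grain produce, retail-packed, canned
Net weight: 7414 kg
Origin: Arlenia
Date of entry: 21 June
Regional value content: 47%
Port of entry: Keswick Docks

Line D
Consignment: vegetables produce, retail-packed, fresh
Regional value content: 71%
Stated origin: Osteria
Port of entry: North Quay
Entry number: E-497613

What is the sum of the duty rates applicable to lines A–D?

Line A: vegetables → VII.3; frozen → VII.3.3; for industrial use → VII.3.3.1. Scheduled 21%. No special measure applies. → 21%.
Line B: vegetables → VII.3; fresh → VII.3.1; in bulk → VII.3.1.1. Scheduled 29%. quota on VII.3.1 exhausted → over-quota 29%. → 29%.
Line C: grain → VII.1; canned → VII.1.1; retail-packed → VII.1.1.1. Scheduled 26%. Arlenia agreement on VII.3.3.2: VII.1.1.1 not covered. → 26%.
Line D: vegetables → VII.3; fresh → VII.3.1; retail-packed → VII.3.1.2. Scheduled 2%. quota on VII.3.1 exhausted → over-quota 29%; Osteria agreement on VII.3.1: RVC ≥ 65% → 2% available; preferential 2%; anti-dumping (Osteria, VII.3.1): +37%; total 2% + 37% = 39%. → 39%.
Sum: 21% + 29% + 26% + 39% = 115%.

115%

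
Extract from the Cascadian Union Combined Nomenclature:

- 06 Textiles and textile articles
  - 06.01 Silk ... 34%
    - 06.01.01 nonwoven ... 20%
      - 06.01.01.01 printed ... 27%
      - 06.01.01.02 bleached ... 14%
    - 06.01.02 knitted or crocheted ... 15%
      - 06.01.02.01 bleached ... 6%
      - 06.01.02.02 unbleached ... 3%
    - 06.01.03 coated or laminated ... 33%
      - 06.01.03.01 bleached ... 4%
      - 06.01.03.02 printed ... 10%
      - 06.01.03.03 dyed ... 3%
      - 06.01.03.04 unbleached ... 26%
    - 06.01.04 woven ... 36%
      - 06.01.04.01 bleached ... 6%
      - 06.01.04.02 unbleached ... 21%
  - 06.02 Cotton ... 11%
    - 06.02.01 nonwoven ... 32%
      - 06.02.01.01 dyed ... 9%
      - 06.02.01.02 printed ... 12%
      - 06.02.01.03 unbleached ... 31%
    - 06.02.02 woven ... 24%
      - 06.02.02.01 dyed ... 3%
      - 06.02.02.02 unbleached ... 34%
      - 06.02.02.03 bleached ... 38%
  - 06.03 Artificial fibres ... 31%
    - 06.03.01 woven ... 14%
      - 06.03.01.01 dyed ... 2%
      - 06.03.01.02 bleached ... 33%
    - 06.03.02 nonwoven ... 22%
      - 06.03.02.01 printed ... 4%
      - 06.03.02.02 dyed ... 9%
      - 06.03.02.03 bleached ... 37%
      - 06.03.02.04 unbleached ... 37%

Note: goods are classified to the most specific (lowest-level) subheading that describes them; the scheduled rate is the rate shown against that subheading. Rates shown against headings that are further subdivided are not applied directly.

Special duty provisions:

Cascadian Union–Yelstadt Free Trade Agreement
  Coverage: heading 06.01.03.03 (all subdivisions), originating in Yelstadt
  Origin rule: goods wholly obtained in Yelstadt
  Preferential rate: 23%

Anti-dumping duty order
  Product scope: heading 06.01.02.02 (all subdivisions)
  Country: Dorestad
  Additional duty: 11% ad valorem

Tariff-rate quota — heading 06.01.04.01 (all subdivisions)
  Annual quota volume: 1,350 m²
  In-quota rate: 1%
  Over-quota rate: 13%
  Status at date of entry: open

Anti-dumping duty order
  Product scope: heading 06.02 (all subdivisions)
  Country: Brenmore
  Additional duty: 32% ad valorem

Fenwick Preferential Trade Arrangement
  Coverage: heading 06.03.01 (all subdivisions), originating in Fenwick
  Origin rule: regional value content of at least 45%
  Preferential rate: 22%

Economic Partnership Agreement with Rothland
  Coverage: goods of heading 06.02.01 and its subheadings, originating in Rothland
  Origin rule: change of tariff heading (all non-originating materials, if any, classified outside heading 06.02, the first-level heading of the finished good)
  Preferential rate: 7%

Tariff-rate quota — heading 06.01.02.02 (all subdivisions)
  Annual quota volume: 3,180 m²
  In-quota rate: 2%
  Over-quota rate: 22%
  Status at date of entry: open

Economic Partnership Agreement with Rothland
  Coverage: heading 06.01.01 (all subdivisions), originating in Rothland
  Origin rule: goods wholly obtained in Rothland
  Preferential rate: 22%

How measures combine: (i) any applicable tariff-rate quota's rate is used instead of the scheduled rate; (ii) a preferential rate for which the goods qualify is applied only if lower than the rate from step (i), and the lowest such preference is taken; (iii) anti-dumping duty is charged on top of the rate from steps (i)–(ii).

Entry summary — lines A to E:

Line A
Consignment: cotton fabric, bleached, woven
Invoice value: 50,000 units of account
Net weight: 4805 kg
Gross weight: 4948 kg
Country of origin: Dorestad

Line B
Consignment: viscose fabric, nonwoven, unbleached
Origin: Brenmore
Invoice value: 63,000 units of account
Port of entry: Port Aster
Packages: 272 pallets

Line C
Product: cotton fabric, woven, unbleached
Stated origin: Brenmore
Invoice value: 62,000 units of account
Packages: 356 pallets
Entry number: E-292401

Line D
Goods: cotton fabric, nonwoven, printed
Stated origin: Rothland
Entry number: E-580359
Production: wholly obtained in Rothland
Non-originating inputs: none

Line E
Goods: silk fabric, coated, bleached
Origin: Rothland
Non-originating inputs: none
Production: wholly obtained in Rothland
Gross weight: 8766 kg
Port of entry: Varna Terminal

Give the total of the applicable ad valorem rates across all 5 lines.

152%

Line A: cotton → 06.02; woven → 06.02.02; bleached → 06.02.02.03. Scheduled 38%. No special measure applies. → 38%.
Line B: viscose → 06.03; nonwoven → 06.03.02; unbleached → 06.03.02.04. Scheduled 37%. No special measure applies. → 37%.
Line C: cotton → 06.02; woven → 06.02.02; unbleached → 06.02.02.02. Scheduled 34%. anti-dumping (Brenmore, 06.02): +32%; total 34% + 32% = 66%. → 66%.
Line D: cotton → 06.02; nonwoven → 06.02.01; printed → 06.02.01.02. Scheduled 12%. Rothland agreement on 06.02.01: CTH met → 7% available; Rothland agreement on 06.01.01: 06.02.01.02 not covered; preferential 7%. → 7%.
Line E: silk → 06.01; coated → 06.01.03; bleached → 06.01.03.01. Scheduled 4%. Rothland agreement on 06.02.01: 06.01.03.01 not covered; Rothland agreement on 06.01.01: 06.01.03.01 not covered. → 4%.
Sum: 38% + 37% + 66% + 7% + 4% = 152%.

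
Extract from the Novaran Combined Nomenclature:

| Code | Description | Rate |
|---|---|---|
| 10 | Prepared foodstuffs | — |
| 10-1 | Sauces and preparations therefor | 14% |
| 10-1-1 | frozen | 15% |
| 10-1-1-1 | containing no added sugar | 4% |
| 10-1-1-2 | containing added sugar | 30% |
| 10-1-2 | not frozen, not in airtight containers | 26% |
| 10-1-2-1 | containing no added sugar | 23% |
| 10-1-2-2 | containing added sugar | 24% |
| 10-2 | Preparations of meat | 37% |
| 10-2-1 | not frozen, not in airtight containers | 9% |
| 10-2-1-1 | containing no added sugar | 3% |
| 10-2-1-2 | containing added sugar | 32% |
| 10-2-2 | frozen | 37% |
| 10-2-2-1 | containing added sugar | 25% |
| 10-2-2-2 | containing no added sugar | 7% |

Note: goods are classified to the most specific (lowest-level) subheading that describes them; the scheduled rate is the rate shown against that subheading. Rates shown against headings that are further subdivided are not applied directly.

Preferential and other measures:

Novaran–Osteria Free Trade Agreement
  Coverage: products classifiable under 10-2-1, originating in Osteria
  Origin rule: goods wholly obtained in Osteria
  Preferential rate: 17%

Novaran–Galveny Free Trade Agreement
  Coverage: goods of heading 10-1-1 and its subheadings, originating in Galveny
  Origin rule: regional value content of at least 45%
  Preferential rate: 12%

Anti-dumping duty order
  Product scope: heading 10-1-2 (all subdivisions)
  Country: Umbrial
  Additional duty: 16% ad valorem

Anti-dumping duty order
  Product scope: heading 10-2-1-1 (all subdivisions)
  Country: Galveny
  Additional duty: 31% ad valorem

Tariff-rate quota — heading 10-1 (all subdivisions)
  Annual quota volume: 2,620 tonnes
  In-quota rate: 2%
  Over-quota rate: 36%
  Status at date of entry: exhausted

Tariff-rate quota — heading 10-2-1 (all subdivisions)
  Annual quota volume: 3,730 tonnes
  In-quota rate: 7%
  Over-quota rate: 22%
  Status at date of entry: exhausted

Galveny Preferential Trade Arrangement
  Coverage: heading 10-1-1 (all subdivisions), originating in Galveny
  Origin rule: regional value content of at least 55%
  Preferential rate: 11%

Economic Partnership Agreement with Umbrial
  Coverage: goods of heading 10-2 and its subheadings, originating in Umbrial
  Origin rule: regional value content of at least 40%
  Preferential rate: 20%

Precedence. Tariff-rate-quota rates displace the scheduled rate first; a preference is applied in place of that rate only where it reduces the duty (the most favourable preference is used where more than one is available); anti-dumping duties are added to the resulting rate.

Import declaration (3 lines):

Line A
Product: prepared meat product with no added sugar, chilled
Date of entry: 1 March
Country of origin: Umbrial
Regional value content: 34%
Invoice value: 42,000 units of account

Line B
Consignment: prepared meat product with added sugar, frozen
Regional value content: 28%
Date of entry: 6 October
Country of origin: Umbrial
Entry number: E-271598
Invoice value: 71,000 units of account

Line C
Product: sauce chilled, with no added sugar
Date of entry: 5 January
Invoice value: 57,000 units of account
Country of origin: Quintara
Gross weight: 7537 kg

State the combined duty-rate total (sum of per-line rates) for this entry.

83%

Line A: prepared meat product → 10-2; chilled → 10-2-1; with no added sugar → 10-2-1-1. Scheduled 3%. quota on 10-2-1 exhausted → over-quota 22%; Umbrial agreement on 10-2: RVC < 40%. → 22%.
Line B: prepared meat product → 10-2; frozen → 10-2-2; with added sugar → 10-2-2-1. Scheduled 25%. Umbrial agreement on 10-2: RVC < 40%. → 25%.
Line C: sauce → 10-1; chilled → 10-1-2; with no added sugar → 10-1-2-1. Scheduled 23%. quota on 10-1 exhausted → over-quota 36%. → 36%.
Sum: 22% + 25% + 36% = 83%.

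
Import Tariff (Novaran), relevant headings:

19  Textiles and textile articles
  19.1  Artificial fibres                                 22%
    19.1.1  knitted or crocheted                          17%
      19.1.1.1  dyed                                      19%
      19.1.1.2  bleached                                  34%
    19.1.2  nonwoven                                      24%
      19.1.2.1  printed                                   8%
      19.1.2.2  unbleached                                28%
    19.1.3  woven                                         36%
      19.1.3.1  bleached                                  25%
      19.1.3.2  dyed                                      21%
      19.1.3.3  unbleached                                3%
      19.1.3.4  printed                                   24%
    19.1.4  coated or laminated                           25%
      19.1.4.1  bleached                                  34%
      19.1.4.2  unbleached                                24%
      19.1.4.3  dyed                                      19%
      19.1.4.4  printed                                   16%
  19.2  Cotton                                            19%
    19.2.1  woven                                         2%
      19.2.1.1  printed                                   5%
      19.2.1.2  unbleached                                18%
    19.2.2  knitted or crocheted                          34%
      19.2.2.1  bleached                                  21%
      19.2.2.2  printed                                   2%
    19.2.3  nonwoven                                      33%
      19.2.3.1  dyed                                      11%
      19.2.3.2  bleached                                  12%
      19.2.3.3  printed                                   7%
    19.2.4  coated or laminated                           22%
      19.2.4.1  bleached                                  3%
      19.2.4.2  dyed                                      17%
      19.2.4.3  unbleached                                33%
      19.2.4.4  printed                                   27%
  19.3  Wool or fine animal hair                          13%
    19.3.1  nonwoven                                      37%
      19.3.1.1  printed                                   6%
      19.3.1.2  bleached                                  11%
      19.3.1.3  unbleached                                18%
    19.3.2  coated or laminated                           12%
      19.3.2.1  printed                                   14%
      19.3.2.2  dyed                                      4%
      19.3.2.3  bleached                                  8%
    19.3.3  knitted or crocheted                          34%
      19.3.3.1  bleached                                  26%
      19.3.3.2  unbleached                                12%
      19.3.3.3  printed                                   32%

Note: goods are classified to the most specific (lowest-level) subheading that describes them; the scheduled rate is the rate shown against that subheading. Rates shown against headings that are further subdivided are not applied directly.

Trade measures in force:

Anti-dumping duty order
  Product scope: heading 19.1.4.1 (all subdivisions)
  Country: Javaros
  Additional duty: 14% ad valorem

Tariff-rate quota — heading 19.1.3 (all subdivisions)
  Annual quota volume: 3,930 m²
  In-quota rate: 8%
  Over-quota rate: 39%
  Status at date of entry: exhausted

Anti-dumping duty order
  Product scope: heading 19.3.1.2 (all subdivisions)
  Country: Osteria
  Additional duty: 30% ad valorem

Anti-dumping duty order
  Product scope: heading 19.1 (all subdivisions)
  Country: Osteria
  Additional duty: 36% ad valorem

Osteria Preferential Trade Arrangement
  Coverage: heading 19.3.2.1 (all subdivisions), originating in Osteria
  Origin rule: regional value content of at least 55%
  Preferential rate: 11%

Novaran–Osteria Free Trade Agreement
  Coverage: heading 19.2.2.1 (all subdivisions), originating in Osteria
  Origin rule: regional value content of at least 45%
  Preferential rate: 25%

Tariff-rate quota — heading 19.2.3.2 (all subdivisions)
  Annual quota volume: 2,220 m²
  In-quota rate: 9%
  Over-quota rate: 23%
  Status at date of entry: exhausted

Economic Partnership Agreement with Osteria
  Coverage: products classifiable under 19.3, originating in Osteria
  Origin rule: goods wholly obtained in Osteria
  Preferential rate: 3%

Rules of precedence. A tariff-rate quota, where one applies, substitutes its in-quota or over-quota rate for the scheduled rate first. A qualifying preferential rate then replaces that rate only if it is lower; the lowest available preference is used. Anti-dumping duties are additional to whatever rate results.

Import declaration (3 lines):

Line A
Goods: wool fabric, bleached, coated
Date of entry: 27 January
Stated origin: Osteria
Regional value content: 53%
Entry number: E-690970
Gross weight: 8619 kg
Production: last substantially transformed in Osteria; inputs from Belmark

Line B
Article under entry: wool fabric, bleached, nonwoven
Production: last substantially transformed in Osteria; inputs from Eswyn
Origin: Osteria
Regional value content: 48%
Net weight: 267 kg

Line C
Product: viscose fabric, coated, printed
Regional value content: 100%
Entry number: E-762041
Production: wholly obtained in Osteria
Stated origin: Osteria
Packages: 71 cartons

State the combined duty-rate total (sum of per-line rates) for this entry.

101%

Line A: wool → 19.3; coated → 19.3.2; bleached → 19.3.2.3. Scheduled 8%. Osteria agreement on 19.3.2.1: 19.3.2.3 not covered; Osteria agreement on 19.2.2.1: 19.3.2.3 not covered; Osteria agreement on 19.3: not wholly obtained. → 8%.
Line B: wool → 19.3; nonwoven → 19.3.1; bleached → 19.3.1.2. Scheduled 11%. Osteria agreement on 19.3.2.1: 19.3.1.2 not covered; Osteria agreement on 19.2.2.1: 19.3.1.2 not covered; Osteria agreement on 19.3: not wholly obtained; anti-dumping (Osteria, 19.3.1.2): +30%; total 11% + 30% = 41%. → 41%.
Line C: viscose → 19.1; coated → 19.1.4; printed → 19.1.4.4. Scheduled 16%. Osteria agreement on 19.3.2.1: 19.1.4.4 not covered; Osteria agreement on 19.2.2.1: 19.1.4.4 not covered; Osteria agreement on 19.3: 19.1.4.4 not covered; anti-dumping (Osteria, 19.1): +36%; total 16% + 36% = 52%. → 52%.
Sum: 8% + 41% + 52% = 101%.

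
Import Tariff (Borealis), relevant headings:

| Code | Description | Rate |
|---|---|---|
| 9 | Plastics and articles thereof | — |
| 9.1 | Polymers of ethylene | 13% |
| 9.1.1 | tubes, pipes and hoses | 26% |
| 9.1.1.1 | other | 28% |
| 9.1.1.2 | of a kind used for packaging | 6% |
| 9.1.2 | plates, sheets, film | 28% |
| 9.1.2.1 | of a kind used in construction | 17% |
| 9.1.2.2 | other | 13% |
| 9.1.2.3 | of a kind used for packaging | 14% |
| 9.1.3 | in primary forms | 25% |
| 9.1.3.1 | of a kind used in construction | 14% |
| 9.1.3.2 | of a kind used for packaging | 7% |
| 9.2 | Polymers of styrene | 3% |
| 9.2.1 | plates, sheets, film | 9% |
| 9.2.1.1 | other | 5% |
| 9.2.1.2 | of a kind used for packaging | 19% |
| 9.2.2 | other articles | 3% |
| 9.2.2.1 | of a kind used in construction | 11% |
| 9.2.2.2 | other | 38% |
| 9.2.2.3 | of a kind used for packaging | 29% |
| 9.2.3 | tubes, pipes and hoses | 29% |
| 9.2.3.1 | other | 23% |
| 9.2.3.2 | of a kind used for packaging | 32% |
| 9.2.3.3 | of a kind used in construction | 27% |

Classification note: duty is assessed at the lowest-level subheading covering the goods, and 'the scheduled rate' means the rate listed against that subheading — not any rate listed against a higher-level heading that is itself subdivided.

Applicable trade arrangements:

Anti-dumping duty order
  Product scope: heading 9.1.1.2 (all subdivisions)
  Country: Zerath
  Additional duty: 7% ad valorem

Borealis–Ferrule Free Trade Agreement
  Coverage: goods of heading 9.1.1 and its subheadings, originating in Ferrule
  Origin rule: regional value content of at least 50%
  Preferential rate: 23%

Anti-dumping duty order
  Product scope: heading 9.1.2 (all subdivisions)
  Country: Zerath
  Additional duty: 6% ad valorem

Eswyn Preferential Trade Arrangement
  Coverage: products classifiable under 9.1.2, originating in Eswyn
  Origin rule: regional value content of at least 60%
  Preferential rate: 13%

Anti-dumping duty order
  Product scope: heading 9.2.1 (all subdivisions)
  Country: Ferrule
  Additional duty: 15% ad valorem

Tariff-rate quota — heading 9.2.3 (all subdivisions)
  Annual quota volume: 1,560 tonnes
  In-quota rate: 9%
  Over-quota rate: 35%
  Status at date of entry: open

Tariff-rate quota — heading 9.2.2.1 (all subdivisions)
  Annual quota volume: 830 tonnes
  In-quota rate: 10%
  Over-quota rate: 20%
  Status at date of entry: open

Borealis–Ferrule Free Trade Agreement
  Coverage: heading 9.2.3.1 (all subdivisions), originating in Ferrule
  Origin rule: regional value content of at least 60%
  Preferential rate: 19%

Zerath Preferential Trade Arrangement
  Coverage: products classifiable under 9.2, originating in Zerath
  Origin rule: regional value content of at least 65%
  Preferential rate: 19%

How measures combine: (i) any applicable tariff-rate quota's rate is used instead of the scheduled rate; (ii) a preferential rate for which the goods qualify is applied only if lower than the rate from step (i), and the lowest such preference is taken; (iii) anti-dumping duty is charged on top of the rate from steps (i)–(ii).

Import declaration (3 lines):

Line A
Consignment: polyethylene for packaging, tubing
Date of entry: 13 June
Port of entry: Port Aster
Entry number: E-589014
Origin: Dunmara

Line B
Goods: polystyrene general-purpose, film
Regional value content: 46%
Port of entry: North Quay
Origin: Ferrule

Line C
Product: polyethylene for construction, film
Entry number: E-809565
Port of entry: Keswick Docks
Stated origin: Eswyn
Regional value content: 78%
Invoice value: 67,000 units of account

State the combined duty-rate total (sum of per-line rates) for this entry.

Line A: polyethylene → 9.1; tubing → 9.1.1; for packaging → 9.1.1.2. Scheduled 6%. No special measure applies. → 6%.
Line B: polystyrene → 9.2; film → 9.2.1; general-purpose → 9.2.1.1. Scheduled 5%. Ferrule agreement on 9.1.1: 9.2.1.1 not covered; Ferrule agreement on 9.2.3.1: 9.2.1.1 not covered; anti-dumping (Ferrule, 9.2.1): +15%; total 5% + 15% = 20%. → 20%.
Line C: polyethylene → 9.1; film → 9.1.2; for construction → 9.1.2.1. Scheduled 17%. Eswyn agreement on 9.1.2: RVC ≥ 60% → 13% available; preferential 13%. → 13%.
Sum: 6% + 20% + 13% = 39%.

39%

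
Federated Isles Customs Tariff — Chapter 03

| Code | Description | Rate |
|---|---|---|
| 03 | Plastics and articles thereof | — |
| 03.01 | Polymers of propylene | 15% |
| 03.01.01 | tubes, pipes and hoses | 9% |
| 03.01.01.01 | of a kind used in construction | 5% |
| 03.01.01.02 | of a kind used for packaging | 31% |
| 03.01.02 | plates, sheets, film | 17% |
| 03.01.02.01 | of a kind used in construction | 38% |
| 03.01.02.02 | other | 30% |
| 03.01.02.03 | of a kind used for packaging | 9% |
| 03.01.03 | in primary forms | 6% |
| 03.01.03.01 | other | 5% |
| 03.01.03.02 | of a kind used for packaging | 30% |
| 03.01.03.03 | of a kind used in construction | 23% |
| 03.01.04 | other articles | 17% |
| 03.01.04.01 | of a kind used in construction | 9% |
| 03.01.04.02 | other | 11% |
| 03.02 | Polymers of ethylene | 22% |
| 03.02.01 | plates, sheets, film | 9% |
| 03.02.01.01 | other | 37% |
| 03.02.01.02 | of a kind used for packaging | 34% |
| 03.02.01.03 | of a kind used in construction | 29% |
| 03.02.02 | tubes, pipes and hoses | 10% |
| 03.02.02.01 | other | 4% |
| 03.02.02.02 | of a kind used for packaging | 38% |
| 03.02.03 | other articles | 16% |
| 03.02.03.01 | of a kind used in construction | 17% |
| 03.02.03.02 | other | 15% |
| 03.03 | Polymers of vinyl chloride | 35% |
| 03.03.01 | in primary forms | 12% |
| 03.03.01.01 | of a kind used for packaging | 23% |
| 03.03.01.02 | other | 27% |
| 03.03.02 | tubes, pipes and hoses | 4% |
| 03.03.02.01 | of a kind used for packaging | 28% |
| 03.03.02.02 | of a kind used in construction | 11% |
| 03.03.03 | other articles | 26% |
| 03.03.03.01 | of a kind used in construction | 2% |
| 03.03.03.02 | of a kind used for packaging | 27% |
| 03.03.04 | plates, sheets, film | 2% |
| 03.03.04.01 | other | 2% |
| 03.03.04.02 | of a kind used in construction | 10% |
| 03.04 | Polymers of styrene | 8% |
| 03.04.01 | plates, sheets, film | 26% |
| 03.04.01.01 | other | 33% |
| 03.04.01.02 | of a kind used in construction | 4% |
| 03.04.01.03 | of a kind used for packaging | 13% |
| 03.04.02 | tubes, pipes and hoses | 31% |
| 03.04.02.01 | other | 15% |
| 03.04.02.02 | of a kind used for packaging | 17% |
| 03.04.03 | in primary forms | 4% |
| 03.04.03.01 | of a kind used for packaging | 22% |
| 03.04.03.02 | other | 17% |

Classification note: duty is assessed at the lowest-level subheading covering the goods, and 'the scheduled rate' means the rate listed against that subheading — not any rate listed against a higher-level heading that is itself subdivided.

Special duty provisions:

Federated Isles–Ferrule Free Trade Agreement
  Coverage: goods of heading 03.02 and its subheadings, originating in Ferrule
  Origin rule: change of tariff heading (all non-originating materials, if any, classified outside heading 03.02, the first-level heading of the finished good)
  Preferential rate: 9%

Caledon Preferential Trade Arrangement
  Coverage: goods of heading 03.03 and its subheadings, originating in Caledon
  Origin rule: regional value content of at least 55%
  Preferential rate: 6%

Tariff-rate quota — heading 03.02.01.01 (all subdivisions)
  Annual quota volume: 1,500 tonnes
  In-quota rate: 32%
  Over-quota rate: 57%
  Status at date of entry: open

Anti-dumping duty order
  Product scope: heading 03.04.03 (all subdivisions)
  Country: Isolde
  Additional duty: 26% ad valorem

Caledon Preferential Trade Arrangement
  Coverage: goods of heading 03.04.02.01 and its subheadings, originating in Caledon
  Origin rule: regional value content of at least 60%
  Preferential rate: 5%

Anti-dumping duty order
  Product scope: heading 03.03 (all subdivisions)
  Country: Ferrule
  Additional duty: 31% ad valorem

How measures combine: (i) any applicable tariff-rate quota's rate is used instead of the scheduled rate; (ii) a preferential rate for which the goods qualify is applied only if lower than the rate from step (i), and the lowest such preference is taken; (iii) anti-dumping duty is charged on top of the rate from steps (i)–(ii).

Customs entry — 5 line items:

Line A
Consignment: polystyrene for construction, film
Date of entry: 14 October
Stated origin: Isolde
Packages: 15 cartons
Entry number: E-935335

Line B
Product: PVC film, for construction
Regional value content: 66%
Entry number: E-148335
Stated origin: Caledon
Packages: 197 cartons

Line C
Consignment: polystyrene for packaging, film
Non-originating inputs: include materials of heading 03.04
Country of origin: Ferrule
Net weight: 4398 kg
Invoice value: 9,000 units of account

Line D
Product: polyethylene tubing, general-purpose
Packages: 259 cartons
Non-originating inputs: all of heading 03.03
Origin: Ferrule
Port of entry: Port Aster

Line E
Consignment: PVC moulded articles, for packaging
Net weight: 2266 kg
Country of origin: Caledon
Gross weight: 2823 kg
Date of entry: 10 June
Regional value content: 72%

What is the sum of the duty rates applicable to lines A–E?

Line A: polystyrene → 03.04; film → 03.04.01; for construction → 03.04.01.02. Scheduled 4%. No special measure applies. → 4%.
Line B: PVC → 03.03; film → 03.03.04; for construction → 03.03.04.02. Scheduled 10%. Caledon agreement on 03.03: RVC ≥ 55% → 6% available; Caledon agreement on 03.04.02.01: 03.03.04.02 not covered; preferential 6%. → 6%.
Line C: polystyrene → 03.04; film → 03.04.01; for packaging → 03.04.01.03. Scheduled 13%. Ferrule agreement on 03.02: 03.04.01.03 not covered. → 13%.
Line D: polyethylene → 03.02; tubing → 03.02.02; general-purpose → 03.02.02.01. Scheduled 4%. Ferrule agreement on 03.02: CTH met → 9% available; preference 9% not lower than 4% → no reduction. → 4%.
Line E: PVC → 03.03; moulded articles → 03.03.03; for packaging → 03.03.03.02. Scheduled 27%. Caledon agreement on 03.03: RVC ≥ 55% → 6% available; Caledon agreement on 03.04.02.01: 03.03.03.02 not covered; preferential 6%. → 6%.
Sum: 4% + 6% + 13% + 4% + 6% = 33%.

33%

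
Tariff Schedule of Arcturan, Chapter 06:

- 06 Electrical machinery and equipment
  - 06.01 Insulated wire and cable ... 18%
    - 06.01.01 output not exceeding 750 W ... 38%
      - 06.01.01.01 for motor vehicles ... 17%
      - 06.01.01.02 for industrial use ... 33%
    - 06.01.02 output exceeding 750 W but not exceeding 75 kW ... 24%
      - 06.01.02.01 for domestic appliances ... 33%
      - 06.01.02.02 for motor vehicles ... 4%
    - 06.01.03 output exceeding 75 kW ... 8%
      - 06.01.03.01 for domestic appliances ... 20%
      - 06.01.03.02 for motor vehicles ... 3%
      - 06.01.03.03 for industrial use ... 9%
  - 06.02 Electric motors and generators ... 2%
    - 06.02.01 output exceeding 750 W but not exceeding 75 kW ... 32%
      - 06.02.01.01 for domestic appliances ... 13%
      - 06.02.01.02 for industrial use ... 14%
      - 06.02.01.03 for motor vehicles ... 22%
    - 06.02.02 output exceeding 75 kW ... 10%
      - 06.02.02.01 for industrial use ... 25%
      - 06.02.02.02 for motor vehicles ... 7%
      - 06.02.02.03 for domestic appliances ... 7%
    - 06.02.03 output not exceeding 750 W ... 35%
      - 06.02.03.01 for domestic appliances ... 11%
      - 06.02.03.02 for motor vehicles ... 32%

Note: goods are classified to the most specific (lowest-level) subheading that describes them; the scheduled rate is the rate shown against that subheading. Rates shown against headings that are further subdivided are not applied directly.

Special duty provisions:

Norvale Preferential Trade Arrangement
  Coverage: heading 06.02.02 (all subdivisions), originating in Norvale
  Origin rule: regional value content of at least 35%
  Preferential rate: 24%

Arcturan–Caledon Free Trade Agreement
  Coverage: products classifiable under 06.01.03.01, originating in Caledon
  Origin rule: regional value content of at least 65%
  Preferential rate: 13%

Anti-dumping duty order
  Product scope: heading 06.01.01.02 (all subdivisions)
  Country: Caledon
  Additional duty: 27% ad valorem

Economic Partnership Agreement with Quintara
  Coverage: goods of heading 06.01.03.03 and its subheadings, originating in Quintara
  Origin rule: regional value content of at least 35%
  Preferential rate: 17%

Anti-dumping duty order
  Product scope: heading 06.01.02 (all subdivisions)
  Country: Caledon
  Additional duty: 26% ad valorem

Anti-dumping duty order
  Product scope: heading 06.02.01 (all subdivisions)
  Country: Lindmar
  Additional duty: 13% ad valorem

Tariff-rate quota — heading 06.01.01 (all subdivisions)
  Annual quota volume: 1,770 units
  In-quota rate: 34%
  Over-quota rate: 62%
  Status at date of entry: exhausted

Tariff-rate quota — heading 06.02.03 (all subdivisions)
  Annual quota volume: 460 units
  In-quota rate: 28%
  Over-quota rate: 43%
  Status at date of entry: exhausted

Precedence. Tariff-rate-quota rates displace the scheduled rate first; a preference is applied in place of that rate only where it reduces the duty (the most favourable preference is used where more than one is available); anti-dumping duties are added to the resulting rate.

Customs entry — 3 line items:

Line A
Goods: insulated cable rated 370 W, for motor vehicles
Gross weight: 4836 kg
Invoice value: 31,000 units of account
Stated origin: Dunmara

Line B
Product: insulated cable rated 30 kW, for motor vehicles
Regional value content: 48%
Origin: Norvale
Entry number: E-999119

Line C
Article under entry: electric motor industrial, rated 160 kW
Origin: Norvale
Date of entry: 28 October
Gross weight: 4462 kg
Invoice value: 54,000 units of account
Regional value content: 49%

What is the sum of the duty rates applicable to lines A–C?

Line A: insulated cable → 06.01; rated 370 W → 06.01.01; for motor vehicles → 06.01.01.01. Scheduled 17%. quota on 06.01.01 exhausted → over-quota 62%. → 62%.
Line B: insulated cable → 06.01; rated 30 kW → 06.01.02; for motor vehicles → 06.01.02.02. Scheduled 4%. Norvale agreement on 06.02.02: 06.01.02.02 not covered. → 4%.
Line C: electric motor → 06.02; rated 160 kW → 06.02.02; industrial → 06.02.02.01. Scheduled 25%. Norvale agreement on 06.02.02: RVC ≥ 35% → 24% available; preferential 24%. → 24%.
Sum: 62% + 4% + 24% = 90%.

90%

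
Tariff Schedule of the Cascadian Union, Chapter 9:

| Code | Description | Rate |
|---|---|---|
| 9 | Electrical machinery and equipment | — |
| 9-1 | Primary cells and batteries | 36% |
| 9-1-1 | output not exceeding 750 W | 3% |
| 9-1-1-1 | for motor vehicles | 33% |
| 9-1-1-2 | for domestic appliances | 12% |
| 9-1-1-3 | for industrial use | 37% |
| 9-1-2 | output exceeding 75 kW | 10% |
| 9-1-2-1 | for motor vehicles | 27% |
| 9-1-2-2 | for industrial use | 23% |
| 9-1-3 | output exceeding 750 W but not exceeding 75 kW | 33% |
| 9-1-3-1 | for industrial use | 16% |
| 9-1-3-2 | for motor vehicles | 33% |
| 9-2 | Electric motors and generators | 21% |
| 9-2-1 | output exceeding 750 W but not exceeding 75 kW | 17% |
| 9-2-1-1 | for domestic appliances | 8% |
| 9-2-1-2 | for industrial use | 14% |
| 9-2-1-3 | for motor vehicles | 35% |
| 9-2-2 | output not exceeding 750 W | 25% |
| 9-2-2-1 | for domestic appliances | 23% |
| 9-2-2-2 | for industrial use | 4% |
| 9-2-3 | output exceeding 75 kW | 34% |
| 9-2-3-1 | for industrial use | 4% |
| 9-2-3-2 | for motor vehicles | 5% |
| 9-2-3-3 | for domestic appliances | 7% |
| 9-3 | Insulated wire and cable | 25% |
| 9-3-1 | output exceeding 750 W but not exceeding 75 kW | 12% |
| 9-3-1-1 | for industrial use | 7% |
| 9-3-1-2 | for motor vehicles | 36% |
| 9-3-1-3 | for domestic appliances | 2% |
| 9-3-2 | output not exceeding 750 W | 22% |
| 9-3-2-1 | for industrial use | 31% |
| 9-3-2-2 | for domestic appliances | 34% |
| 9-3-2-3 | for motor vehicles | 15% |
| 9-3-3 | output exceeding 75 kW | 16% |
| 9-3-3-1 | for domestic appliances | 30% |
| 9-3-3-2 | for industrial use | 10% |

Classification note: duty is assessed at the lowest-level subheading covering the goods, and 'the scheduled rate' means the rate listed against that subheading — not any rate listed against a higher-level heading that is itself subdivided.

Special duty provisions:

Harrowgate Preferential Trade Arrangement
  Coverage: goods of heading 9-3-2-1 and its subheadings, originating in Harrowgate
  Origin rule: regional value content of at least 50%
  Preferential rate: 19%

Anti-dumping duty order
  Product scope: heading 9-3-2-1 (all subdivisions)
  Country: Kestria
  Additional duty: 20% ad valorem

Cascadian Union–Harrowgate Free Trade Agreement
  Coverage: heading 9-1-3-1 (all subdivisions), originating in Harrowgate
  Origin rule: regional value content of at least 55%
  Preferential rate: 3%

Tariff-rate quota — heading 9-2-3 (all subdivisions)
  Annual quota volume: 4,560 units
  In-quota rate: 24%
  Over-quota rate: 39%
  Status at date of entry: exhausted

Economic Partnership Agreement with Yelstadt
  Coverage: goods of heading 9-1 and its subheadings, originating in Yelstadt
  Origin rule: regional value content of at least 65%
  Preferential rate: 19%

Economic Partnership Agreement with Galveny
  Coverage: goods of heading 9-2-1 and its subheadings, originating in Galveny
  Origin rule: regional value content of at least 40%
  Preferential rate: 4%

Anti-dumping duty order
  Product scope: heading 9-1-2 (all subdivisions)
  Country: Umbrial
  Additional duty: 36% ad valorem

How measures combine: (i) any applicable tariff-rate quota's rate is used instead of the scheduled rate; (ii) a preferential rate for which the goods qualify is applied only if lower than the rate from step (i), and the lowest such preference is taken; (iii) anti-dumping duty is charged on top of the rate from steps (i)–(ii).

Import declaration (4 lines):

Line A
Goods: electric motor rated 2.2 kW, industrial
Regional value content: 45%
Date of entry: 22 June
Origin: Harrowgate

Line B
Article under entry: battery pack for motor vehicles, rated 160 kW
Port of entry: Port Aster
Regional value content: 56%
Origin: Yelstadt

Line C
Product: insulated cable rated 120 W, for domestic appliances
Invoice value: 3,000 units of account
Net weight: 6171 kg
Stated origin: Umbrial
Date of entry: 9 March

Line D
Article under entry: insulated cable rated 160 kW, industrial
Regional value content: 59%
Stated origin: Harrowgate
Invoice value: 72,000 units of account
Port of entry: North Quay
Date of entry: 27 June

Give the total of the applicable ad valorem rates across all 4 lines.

Line A: electric motor → 9-2; rated 2.2 kW → 9-2-1; industrial → 9-2-1-2. Scheduled 14%. Harrowgate agreement on 9-3-2-1: 9-2-1-2 not covered; Harrowgate agreement on 9-1-3-1: 9-2-1-2 not covered. → 14%.
Line B: battery pack → 9-1; rated 160 kW → 9-1-2; for motor vehicles → 9-1-2-1. Scheduled 27%. Yelstadt agreement on 9-1: RVC < 65%. → 27%.
Line C: insulated cable → 9-3; rated 120 W → 9-3-2; for domestic appliances → 9-3-2-2. Scheduled 34%. No special measure applies. → 34%.
Line D: insulated cable → 9-3; rated 160 kW → 9-3-3; industrial → 9-3-3-2. Scheduled 10%. Harrowgate agreement on 9-3-2-1: 9-3-3-2 not covered; Harrowgate agreement on 9-1-3-1: 9-3-3-2 not covered. → 10%.
Sum: 14% + 27% + 34% + 10% = 85%.

85%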